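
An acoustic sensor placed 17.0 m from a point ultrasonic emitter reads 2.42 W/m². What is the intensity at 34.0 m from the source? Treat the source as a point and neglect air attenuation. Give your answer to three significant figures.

Using I₁d₁² = I₂d₂², scaling from 17.0 m to 34.0 m:
2.42 × (17.0/34.0)² = 2.42 × 0.2500 = 0.6050 W/m².

0.605 W/m²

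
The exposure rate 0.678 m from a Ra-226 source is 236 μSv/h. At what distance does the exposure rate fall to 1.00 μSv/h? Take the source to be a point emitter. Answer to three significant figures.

10.4 m

Using I₁d₁² = I₂d₂², d₂ = d₁·√(I₁/I₂).
I₁/I₂ = 236/1.00 = 236.0, so d₂ = 0.678 × √236.0 = 10.42 m.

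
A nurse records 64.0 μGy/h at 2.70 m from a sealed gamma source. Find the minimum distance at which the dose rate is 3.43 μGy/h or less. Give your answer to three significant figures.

11.7 m

Since intensity falls as 1/r², d₂ = d₁·√(I₁/I₂).
I₁/I₂ = 64.0/3.43 = 18.66, so d₂ = 2.70 × √18.66 = 11.66 m.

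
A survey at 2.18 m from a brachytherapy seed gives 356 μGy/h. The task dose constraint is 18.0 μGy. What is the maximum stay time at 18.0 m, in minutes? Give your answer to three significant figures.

Using I₁d₁² = I₂d₂², rate at 18.0 m:
(2.18/18.0)² = 0.01467, so 356 × 0.01467 = 5.223 μGy/h.
Stay time = 18.0 μGy ÷ 5.223 μGy/h = 3.446 h = 206.8 min.

207 min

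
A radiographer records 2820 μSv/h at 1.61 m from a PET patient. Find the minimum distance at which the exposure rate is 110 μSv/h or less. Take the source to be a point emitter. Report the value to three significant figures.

8.15 m

Using I₁d₁² = I₂d₂², d₂ = d₁·√(I₁/I₂).
I₁/I₂ = 2820/110 = 25.64, so d₂ = 1.61 × √25.64 = 8.152 m.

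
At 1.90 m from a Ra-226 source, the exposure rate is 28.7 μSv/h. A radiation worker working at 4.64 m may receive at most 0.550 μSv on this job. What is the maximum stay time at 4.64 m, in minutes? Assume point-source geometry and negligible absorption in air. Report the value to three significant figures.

Since intensity falls as 1/r², rate at 4.64 m:
(1.90/4.64)² = 0.1677, so 28.7 × 0.1677 = 4.813 μSv/h.
Stay time = 0.550 μSv ÷ 4.813 μSv/h = 0.1143 h = 6.858 min.

6.86 min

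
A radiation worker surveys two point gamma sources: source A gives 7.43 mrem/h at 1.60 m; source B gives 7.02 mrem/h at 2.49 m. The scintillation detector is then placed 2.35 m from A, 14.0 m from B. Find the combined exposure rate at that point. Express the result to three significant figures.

3.67 mrem/h

By superposition, sum each source's inverse-square contribution:
A: 7.43 × (1.60/2.35)² = 3.444 mrem/h
B: 7.02 × (2.49/14.0)² = 0.2221 mrem/h
Total = 3.444 + 0.2221 = 3.666 mrem/h.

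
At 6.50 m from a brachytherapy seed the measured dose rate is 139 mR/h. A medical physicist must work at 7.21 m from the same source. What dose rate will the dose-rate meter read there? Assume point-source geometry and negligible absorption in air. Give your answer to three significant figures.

113 mR/h

Since intensity falls as 1/r², scaling from 6.50 m to 7.21 m:
139 × (6.50/7.21)² = 139 × 0.8127 = 113.0 mR/h.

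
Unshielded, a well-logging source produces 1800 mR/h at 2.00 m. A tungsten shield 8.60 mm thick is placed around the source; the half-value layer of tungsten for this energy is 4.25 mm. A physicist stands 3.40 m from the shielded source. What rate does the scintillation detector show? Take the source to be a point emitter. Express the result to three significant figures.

153 mR/h

Distance alone: 1800 × (2.00/3.40)² = 1800 × 0.3460 = 622.8 mR/h.
Shield: 8.60/4.25 = 2.024 half-value layers → attenuation 2^(−2.024) = 0.2459.
Combined: 622.8 × 0.2459 = 153.1 mR/h.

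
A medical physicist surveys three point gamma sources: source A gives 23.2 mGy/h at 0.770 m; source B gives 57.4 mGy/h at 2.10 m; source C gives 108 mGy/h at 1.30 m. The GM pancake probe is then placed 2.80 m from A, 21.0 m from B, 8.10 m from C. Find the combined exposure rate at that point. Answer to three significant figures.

By superposition, sum each source's inverse-square contribution:
A: 23.2 × (0.770/2.80)² = 1.755 mGy/h
B: 57.4 × (2.10/21.0)² = 0.5740 mGy/h
C: 108 × (1.30/8.10)² = 2.782 mGy/h
Total = 1.755 + 0.5740 + 2.782 = 5.111 mGy/h.

5.11 mGy/h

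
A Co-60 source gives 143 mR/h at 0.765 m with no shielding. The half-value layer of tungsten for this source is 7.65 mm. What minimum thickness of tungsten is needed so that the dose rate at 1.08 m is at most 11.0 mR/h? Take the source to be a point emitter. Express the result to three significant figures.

20.7 mm

At 1.08 m, distance alone gives 143 × (0.765/1.08)² = 143 × 0.5017 = 71.74 mR/h.
Further attenuation needed: 71.74/11.0 = 6.522.
n = log₂(6.522) = 2.705 half-value layers.
Thickness = 2.705 × 7.65 mm = 20.69 mm.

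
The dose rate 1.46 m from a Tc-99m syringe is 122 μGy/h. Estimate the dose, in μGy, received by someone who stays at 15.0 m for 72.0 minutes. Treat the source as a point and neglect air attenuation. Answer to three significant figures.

1.39 μGy

Since intensity falls as 1/r², rate at 15.0 m:
(1.46/15.0)² = 0.009474, so 122 × 0.009474 = 1.156 μGy/h.
Dose = rate × time = 1.156 μGy/h × 1.200 h = 1.387 μGy.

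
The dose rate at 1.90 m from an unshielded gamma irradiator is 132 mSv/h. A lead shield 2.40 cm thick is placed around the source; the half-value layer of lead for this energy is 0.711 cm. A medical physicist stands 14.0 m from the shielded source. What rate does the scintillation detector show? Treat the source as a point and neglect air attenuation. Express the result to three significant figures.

Distance alone: (1.90/14.0)² = 0.01842, so 132 × 0.01842 = 2.431 mSv/h.
Shield: 2.40/0.711 = 3.376 half-value layers → attenuation 2^(−3.376) = 0.09632.
Combined: 2.431 × 0.09632 = 0.2342 mSv/h.

0.234 mSv/h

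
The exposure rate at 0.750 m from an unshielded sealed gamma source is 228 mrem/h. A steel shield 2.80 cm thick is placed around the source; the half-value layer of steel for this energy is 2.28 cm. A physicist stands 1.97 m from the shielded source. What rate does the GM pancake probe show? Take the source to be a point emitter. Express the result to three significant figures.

Distance alone: (0.750/1.97)² = 0.1449, so 228 × 0.1449 = 33.04 mrem/h.
Shield: 2.80/2.28 = 1.228 half-value layers → attenuation 2^(−1.228) = 0.4269.
Combined: 33.04 × 0.4269 = 14.10 mrem/h.

14.1 mrem/h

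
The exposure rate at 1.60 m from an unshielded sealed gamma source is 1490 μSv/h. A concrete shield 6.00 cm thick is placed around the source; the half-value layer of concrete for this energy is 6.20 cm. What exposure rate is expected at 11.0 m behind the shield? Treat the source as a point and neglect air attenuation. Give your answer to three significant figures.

16.1 μSv/h

Distance alone: 1490 × (1.60/11.0)² = 1490 × 0.02116 = 31.53 μSv/h.
Shield: 6.00/6.20 = 0.9677 half-value layers → attenuation 2^(−0.9677) = 0.5113.
Combined: 31.53 × 0.5113 = 16.12 μSv/h.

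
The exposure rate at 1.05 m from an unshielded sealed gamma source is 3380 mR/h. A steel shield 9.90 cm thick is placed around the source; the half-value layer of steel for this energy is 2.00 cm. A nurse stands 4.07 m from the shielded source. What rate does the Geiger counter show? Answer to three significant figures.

7.28 mR/h

Distance alone: (1.05/4.07)² = 0.06656, so 3380 × 0.06656 = 225.0 mR/h.
Shield: 9.90/2.00 = 4.950 half-value layers → attenuation 2^(−4.950) = 0.03235.
Combined: 225.0 × 0.03235 = 7.279 mR/h.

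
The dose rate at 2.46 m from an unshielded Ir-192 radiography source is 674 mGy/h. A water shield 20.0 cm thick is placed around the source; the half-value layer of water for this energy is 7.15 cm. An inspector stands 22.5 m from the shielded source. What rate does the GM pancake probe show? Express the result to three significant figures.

1.16 mGy/h

Distance alone: (2.46/22.5)² = 0.01195, so 674 × 0.01195 = 8.054 mGy/h.
Shield: 20.0/7.15 = 2.797 half-value layers → attenuation 2^(−2.797) = 0.1439.
Combined: 8.054 × 0.1439 = 1.159 mGy/h.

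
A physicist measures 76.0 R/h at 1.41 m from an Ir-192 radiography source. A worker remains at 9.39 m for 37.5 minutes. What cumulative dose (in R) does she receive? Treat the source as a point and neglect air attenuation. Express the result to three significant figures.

Since intensity falls as 1/r², rate at 9.39 m:
(1.41/9.39)² = 0.02255, so 76.0 × 0.02255 = 1.714 R/h.
Dose = rate × time = 1.714 R/h × 0.6250 h = 1.071 R.

1.07 R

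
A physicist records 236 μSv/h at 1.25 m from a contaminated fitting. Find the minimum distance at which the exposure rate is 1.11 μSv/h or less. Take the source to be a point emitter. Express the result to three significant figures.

18.2 m

By the inverse-square law, d₂ = d₁·√(I₁/I₂).
I₁/I₂ = 236/1.11 = 212.6, so d₂ = 1.25 × √212.6 = 18.23 m.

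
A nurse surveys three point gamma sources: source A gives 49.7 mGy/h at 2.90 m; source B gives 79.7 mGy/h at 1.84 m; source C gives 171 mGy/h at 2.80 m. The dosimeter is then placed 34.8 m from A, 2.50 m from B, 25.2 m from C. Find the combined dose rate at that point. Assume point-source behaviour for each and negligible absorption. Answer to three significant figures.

By superposition, sum each source's inverse-square contribution:
A: 49.7 × (2.90/34.8)² = 0.3451 mGy/h
B: 79.7 × (1.84/2.50)² = 43.17 mGy/h
C: 171 × (2.80/25.2)² = 2.111 mGy/h
Total = 0.3451 + 43.17 + 2.111 = 45.63 mGy/h.

45.6 mGy/h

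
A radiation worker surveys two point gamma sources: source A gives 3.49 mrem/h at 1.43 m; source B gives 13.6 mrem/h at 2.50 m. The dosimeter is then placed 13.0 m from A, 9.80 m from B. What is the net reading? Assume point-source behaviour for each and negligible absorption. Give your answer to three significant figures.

0.927 mrem/h

By superposition, sum each source's inverse-square contribution:
A: 3.49 × (1.43/13.0)² = 0.04223 mrem/h
B: 13.6 × (2.50/9.80)² = 0.8850 mrem/h
Total = 0.04223 + 0.8850 = 0.9272 mrem/h.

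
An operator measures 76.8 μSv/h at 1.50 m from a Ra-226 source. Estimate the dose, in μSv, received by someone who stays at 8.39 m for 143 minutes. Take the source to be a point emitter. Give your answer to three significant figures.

Since intensity falls as 1/r², rate at 8.39 m:
76.8 × (1.50/8.39)² = 76.8 × 0.03196 = 2.455 μSv/h.
Dose = rate × time = 2.455 μSv/h × 2.383 h = 5.850 μSv.

5.85 μSv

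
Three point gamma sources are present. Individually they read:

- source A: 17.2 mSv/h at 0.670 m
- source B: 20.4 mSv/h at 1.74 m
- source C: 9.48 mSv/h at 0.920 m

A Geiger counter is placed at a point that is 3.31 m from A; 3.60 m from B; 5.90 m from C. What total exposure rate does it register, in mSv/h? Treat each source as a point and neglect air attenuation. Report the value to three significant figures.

5.70 mSv/h

Each source contributes Iᵢ·(dᵢ/rᵢ)²; contributions add.
A: 17.2 × (0.670/3.31)² = 0.7047 mSv/h
B: 20.4 × (1.74/3.60)² = 4.766 mSv/h
C: 9.48 × (0.920/5.90)² = 0.2305 mSv/h
Total = 0.7047 + 4.766 + 0.2305 = 5.701 mSv/h.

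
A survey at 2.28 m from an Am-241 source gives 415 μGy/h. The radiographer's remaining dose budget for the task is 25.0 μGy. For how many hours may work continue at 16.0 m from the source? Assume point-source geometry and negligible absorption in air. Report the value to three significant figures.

Since intensity falls as 1/r², rate at 16.0 m:
415 × (2.28/16.0)² = 415 × 0.02031 = 8.429 μGy/h.
Stay time = 25.0 μGy ÷ 8.429 μGy/h = 2.966 h.

2.97 h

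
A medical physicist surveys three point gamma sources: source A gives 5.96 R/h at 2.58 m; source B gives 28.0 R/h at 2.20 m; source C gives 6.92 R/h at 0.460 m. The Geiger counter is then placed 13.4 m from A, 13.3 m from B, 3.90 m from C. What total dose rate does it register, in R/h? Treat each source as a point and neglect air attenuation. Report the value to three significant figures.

1.08 R/h

By superposition, sum each source's inverse-square contribution:
A: 5.96 × (2.58/13.4)² = 0.2209 R/h
B: 28.0 × (2.20/13.3)² = 0.7661 R/h
C: 6.92 × (0.460/3.90)² = 0.09627 R/h
Total = 0.2209 + 0.7661 + 0.09627 = 1.083 R/h.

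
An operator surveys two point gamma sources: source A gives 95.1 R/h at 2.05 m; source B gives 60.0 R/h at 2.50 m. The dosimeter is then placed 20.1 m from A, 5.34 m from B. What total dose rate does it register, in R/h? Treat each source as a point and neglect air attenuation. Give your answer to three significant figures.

Each source contributes Iᵢ·(dᵢ/rᵢ)²; contributions add.
A: 95.1 × (2.05/20.1)² = 0.9892 R/h
B: 60.0 × (2.50/5.34)² = 13.15 R/h
Total = 0.9892 + 13.15 = 14.14 R/h.

14.1 R/h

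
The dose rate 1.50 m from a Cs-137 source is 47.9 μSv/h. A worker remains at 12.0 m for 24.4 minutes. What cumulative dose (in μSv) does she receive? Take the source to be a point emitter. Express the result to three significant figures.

0.304 μSv

Intensity scales as (d₁/d₂)², so rate at 12.0 m:
(1.50/12.0)² = 0.01562, so 47.9 × 0.01562 = 0.7482 μSv/h.
Dose = rate × time = 0.7482 μSv/h × 0.4067 h = 0.3043 μSv.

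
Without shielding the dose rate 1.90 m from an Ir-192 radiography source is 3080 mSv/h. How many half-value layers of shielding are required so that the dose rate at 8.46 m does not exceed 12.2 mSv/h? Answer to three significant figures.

At 8.46 m, distance alone gives 3080 × (1.90/8.46)² = 3080 × 0.05044 = 155.4 mSv/h.
Further attenuation needed: 155.4/12.2 = 12.74.
n = log₂(12.74) = 3.671 half-value layers.

3.67 half-value layers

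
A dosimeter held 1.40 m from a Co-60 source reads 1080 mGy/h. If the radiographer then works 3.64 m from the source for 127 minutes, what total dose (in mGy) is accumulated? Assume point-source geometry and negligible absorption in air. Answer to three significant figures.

338 mGy

By the inverse-square law, rate at 3.64 m:
1080 × (1.40/3.64)² = 1080 × 0.1479 = 159.7 mGy/h.
Dose = rate × time = 159.7 mGy/h × 2.117 h = 338.1 mGy.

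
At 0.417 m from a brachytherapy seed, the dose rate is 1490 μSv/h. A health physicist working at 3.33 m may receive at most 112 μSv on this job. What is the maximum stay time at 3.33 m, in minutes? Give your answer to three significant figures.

Using I₁d₁² = I₂d₂², rate at 3.33 m:
1490 × (0.417/3.33)² = 1490 × 0.01568 = 23.36 μSv/h.
Stay time = 112 μSv ÷ 23.36 μSv/h = 4.795 h = 287.7 min.

288 min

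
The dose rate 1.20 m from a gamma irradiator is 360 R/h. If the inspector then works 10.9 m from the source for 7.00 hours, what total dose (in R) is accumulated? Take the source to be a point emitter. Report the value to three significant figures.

30.5 R

Using I₁d₁² = I₂d₂², rate at 10.9 m:
(1.20/10.9)² = 0.01212, so 360 × 0.01212 = 4.363 R/h.
Dose = rate × time = 4.363 R/h × 7.000 h = 30.54 R.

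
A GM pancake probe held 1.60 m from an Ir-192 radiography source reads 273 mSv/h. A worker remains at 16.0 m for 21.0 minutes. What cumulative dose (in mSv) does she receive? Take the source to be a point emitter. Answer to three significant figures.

Since intensity falls as 1/r², rate at 16.0 m:
273 × (1.60/16.0)² = 273 × 0.01000 = 2.730 mSv/h.
Dose = rate × time = 2.730 mSv/h × 0.3500 h = 0.9555 mSv.

0.956 mSv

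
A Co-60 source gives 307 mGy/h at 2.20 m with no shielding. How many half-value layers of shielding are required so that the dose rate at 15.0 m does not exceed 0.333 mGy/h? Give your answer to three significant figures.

At 15.0 m, distance alone gives 307 × (2.20/15.0)² = 307 × 0.02151 = 6.604 mGy/h.
Further attenuation needed: 6.604/0.333 = 19.83.
n = log₂(19.83) = 4.310 half-value layers.

4.31 half-value layers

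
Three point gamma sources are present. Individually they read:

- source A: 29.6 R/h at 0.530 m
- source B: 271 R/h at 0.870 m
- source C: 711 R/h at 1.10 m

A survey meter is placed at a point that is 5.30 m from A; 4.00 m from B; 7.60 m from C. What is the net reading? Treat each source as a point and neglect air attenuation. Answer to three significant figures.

28.0 R/h

By superposition, sum each source's inverse-square contribution:
A: 29.6 × (0.530/5.30)² = 0.2960 R/h
B: 271 × (0.870/4.00)² = 12.82 R/h
C: 711 × (1.10/7.60)² = 14.89 R/h
Total = 0.2960 + 12.82 + 14.89 = 28.01 R/h.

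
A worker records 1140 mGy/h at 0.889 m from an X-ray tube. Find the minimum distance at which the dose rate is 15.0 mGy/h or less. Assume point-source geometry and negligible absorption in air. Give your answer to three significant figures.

Intensity scales as (d₁/d₂)², so d₂ = d₁·√(I₁/I₂).
I₁/I₂ = 1140/15.0 = 76.00, so d₂ = 0.889 × √76.00 = 7.750 m.

7.75 m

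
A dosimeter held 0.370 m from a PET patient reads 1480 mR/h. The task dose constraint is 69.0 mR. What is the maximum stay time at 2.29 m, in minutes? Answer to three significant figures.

Intensity scales as (d₁/d₂)², so rate at 2.29 m:
1480 × (0.370/2.29)² = 1480 × 0.02611 = 38.64 mR/h.
Stay time = 69.0 mR ÷ 38.64 mR/h = 1.786 h = 107.2 min.

107 min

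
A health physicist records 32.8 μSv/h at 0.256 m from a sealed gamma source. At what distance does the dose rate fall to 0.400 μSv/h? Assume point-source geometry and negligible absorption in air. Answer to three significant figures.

2.32 m

Using I₁d₁² = I₂d₂², d₂ = d₁·√(I₁/I₂).
I₁/I₂ = 32.8/0.400 = 82.00, so d₂ = 0.256 × √82.00 = 2.318 m.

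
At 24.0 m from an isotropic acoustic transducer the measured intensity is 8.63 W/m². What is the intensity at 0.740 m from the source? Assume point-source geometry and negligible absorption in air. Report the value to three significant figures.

9080 W/m²

Using I₁d₁² = I₂d₂², scaling from 24.0 m to 0.740 m:
(24.0/0.740)² = 1052, so 8.63 × 1052 = 9079 W/m².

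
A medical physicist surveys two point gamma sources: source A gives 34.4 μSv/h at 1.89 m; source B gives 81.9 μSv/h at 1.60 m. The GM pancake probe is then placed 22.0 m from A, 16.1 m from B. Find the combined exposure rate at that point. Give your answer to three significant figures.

1.06 μSv/h

Each source contributes Iᵢ·(dᵢ/rᵢ)²; contributions add.
A: 34.4 × (1.89/22.0)² = 0.2539 μSv/h
B: 81.9 × (1.60/16.1)² = 0.8089 μSv/h
Total = 0.2539 + 0.8089 = 1.063 μSv/h.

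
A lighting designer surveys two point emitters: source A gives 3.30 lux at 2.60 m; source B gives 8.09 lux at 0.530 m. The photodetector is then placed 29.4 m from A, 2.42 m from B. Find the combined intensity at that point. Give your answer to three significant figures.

By superposition, sum each source's inverse-square contribution:
A: 3.30 × (2.60/29.4)² = 0.02581 lux
B: 8.09 × (0.530/2.42)² = 0.3880 lux
Total = 0.02581 + 0.3880 = 0.4138 lux.

0.414 lux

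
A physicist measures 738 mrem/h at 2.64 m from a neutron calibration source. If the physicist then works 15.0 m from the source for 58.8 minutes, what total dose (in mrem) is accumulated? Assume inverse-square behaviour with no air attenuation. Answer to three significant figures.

Since intensity falls as 1/r², rate at 15.0 m:
(2.64/15.0)² = 0.03098, so 738 × 0.03098 = 22.86 mrem/h.
Dose = rate × time = 22.86 mrem/h × 0.9800 h = 22.40 mrem.

22.4 mrem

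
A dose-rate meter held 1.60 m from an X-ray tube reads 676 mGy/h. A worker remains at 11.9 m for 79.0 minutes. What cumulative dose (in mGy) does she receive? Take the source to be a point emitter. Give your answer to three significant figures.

By the inverse-square law, rate at 11.9 m:
676 × (1.60/11.9)² = 676 × 0.01808 = 12.22 mGy/h.
Dose = rate × time = 12.22 mGy/h × 1.317 h = 16.09 mGy.

16.1 mGy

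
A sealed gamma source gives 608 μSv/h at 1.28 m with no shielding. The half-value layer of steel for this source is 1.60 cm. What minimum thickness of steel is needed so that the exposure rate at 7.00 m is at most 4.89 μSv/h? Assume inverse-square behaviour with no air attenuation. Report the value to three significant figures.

3.29 cm

At 7.00 m, distance alone gives 608 × (1.28/7.00)² = 608 × 0.03344 = 20.33 μSv/h.
Further attenuation needed: 20.33/4.89 = 4.157.
n = log₂(4.157) = 2.056 half-value layers.
Thickness = 2.056 × 1.60 cm = 3.290 cm.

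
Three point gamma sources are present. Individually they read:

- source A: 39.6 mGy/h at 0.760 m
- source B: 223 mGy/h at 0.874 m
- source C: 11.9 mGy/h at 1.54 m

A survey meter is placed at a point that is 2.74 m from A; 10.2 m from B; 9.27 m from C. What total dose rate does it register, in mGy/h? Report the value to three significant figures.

By superposition, sum each source's inverse-square contribution:
A: 39.6 × (0.760/2.74)² = 3.047 mGy/h
B: 223 × (0.874/10.2)² = 1.637 mGy/h
C: 11.9 × (1.54/9.27)² = 0.3284 mGy/h
Total = 3.047 + 1.637 + 0.3284 = 5.012 mGy/h.

5.01 mGy/h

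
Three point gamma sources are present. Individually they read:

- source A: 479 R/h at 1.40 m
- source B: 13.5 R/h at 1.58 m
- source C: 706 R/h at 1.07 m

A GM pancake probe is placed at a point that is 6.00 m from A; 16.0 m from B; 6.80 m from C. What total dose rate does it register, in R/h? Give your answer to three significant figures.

43.7 R/h

By superposition, sum each source's inverse-square contribution:
A: 479 × (1.40/6.00)² = 26.08 R/h
B: 13.5 × (1.58/16.0)² = 0.1316 R/h
C: 706 × (1.07/6.80)² = 17.48 R/h
Total = 26.08 + 0.1316 + 17.48 = 43.69 R/h.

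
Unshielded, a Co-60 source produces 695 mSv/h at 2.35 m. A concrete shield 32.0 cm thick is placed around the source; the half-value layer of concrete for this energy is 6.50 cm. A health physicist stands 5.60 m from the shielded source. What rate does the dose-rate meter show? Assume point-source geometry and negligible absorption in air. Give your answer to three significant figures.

Distance alone: 695 × (2.35/5.60)² = 695 × 0.1761 = 122.4 mSv/h.
Shield: 32.0/6.50 = 4.923 half-value layers → attenuation 2^(−4.923) = 0.03296.
Combined: 122.4 × 0.03296 = 4.034 mSv/h.

4.03 mSv/h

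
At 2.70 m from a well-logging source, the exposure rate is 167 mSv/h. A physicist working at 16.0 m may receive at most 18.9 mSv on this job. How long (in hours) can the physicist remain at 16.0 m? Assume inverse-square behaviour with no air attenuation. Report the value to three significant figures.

3.97 h

Since intensity falls as 1/r², rate at 16.0 m:
(2.70/16.0)² = 0.02848, so 167 × 0.02848 = 4.756 mSv/h.
Stay time = 18.9 mSv ÷ 4.756 mSv/h = 3.974 h.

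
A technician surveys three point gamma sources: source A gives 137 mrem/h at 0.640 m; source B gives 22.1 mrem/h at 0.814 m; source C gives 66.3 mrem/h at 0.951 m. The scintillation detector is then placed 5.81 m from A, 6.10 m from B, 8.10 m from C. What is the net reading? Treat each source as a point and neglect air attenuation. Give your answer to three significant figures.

2.97 mrem/h

By superposition, sum each source's inverse-square contribution:
A: 137 × (0.640/5.81)² = 1.662 mrem/h
B: 22.1 × (0.814/6.10)² = 0.3935 mrem/h
C: 66.3 × (0.951/8.10)² = 0.9139 mrem/h
Total = 1.662 + 0.3935 + 0.9139 = 2.969 mrem/h.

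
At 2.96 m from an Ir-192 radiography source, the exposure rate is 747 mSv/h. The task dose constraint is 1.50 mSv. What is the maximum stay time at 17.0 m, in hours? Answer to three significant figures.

0.0662 h

Since intensity falls as 1/r², rate at 17.0 m:
747 × (2.96/17.0)² = 747 × 0.03032 = 22.65 mSv/h.
Stay time = 1.50 mSv ÷ 22.65 mSv/h = 0.06623 h.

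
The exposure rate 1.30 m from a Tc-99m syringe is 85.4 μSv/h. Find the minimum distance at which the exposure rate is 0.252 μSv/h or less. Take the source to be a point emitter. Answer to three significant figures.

Intensity scales as (d₁/d₂)², so d₂ = d₁·√(I₁/I₂).
I₁/I₂ = 85.4/0.252 = 338.9, so d₂ = 1.30 × √338.9 = 23.93 m.

23.9 m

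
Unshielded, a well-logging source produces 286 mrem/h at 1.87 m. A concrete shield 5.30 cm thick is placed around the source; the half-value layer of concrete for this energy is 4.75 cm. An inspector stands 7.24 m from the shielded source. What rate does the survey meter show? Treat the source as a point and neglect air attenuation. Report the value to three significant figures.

8.80 mrem/h

Distance alone: (1.87/7.24)² = 0.06671, so 286 × 0.06671 = 19.08 mrem/h.
Shield: 5.30/4.75 = 1.116 half-value layers → attenuation 2^(−1.116) = 0.4614.
Combined: 19.08 × 0.4614 = 8.804 mrem/h.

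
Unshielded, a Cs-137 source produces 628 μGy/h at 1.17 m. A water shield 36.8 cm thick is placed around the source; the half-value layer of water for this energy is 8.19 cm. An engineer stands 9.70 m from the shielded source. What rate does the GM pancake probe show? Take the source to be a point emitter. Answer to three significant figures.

Distance alone: (1.17/9.70)² = 0.01455, so 628 × 0.01455 = 9.137 μGy/h.
Shield: 36.8/8.19 = 4.493 half-value layers → attenuation 2^(−4.493) = 0.04441.
Combined: 9.137 × 0.04441 = 0.4058 μGy/h.

0.406 μGy/h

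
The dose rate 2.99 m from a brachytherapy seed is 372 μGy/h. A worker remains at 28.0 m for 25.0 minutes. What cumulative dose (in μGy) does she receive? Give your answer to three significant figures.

1.77 μGy

By the inverse-square law, rate at 28.0 m:
(2.99/28.0)² = 0.01140, so 372 × 0.01140 = 4.241 μGy/h.
Dose = rate × time = 4.241 μGy/h × 0.4167 h = 1.767 μGy.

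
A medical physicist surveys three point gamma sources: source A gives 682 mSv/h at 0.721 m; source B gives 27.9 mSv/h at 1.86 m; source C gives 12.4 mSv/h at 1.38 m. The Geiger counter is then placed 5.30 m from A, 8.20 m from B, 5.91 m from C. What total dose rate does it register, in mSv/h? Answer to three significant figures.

Each source contributes Iᵢ·(dᵢ/rᵢ)²; contributions add.
A: 682 × (0.721/5.30)² = 12.62 mSv/h
B: 27.9 × (1.86/8.20)² = 1.435 mSv/h
C: 12.4 × (1.38/5.91)² = 0.6761 mSv/h
Total = 12.62 + 1.435 + 0.6761 = 14.73 mSv/h.

14.7 mSv/h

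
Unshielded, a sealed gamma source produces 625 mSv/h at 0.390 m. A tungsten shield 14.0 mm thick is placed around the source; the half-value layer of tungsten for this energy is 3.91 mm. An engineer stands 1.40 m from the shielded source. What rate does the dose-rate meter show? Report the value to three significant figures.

4.05 mSv/h

Distance alone: 625 × (0.390/1.40)² = 625 × 0.07760 = 48.50 mSv/h.
Shield: 14.0/3.91 = 3.581 half-value layers → attenuation 2^(−3.581) = 0.08356.
Combined: 48.50 × 0.08356 = 4.053 mSv/h.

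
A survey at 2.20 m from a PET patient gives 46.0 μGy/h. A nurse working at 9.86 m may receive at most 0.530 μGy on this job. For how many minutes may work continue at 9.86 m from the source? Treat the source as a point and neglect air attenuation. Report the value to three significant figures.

Since intensity falls as 1/r², rate at 9.86 m:
(2.20/9.86)² = 0.04978, so 46.0 × 0.04978 = 2.290 μGy/h.
Stay time = 0.530 μGy ÷ 2.290 μGy/h = 0.2314 h = 13.88 min.

13.9 min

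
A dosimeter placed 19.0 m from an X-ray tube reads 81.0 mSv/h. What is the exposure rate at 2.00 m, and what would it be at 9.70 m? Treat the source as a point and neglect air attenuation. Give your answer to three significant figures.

Intensity scales as (d₁/d₂)², so
At 2.00 m: 81.0 × (19.0/2.00)² = 81.0 × 90.25 = 7310 mSv/h
At 9.70 m: 7310 × (2.00/9.70)² = 7310 × 0.04251 = 310.7 mSv/h.

7310 mSv/h; 311 mSv/h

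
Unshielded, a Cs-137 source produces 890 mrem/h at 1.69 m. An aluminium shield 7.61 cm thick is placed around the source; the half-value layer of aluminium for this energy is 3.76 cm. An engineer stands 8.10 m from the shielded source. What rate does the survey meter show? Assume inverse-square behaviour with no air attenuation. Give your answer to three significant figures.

Distance alone: 890 × (1.69/8.10)² = 890 × 0.04353 = 38.74 mrem/h.
Shield: 7.61/3.76 = 2.024 half-value layers → attenuation 2^(−2.024) = 0.2459.
Combined: 38.74 × 0.2459 = 9.526 mrem/h.

9.53 mrem/h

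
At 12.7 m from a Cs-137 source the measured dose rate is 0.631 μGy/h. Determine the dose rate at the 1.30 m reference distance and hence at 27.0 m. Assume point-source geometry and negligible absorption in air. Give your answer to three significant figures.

By the inverse-square law,
At 1.30 m: 0.631 × (12.7/1.30)² = 0.631 × 95.44 = 60.22 μGy/h
At 27.0 m: (1.30/27.0)² = 0.002318, so 60.22 × 0.002318 = 0.1396 μGy/h.

60.2 μGy/h; 0.140 μGy/h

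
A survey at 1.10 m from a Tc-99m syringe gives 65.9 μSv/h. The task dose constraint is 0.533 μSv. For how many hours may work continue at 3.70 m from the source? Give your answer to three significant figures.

By the inverse-square law, rate at 3.70 m:
(1.10/3.70)² = 0.08839, so 65.9 × 0.08839 = 5.825 μSv/h.
Stay time = 0.533 μSv ÷ 5.825 μSv/h = 0.09150 h.

0.0915 h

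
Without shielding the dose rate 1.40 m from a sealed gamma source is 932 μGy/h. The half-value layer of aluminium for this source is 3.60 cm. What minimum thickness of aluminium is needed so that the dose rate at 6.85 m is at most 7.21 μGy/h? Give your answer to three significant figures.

8.76 cm

At 6.85 m, distance alone gives 932 × (1.40/6.85)² = 932 × 0.04177 = 38.93 μGy/h.
Further attenuation needed: 38.93/7.21 = 5.399.
n = log₂(5.399) = 2.433 half-value layers.
Thickness = 2.433 × 3.60 cm = 8.759 cm.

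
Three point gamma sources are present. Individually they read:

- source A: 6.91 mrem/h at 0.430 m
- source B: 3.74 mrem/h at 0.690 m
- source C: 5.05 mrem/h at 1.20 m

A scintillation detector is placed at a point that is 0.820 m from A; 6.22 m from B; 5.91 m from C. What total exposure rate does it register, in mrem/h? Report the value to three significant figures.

2.15 mrem/h

By superposition, sum each source's inverse-square contribution:
A: 6.91 × (0.430/0.820)² = 1.900 mrem/h
B: 3.74 × (0.690/6.22)² = 0.04602 mrem/h
C: 5.05 × (1.20/5.91)² = 0.2082 mrem/h
Total = 1.900 + 0.04602 + 0.2082 = 2.154 mrem/h.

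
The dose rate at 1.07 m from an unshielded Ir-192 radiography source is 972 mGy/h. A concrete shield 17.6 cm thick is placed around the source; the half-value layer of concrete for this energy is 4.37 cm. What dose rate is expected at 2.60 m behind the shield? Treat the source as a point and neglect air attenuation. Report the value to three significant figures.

Distance alone: 972 × (1.07/2.60)² = 972 × 0.1694 = 164.7 mGy/h.
Shield: 17.6/4.37 = 4.027 half-value layers → attenuation 2^(−4.027) = 0.06134.
Combined: 164.7 × 0.06134 = 10.10 mGy/h.

10.1 mGy/h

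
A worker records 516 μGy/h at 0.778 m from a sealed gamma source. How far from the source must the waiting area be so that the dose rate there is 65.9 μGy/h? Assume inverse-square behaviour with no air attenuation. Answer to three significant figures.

2.18 m

Since intensity falls as 1/r², d₂ = d₁·√(I₁/I₂).
I₁/I₂ = 516/65.9 = 7.830, so d₂ = 0.778 × √7.830 = 2.177 m.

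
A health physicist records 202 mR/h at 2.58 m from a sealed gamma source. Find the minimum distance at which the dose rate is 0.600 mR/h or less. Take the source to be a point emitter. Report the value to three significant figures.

Using I₁d₁² = I₂d₂², d₂ = d₁·√(I₁/I₂).
I₁/I₂ = 202/0.600 = 336.7, so d₂ = 2.58 × √336.7 = 47.34 m.

47.3 m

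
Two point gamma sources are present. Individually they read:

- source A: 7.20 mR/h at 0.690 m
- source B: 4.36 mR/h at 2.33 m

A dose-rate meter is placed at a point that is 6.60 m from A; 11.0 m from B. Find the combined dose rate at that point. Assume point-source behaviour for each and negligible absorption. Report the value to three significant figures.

0.274 mR/h

By superposition, sum each source's inverse-square contribution:
A: 7.20 × (0.690/6.60)² = 0.07869 mR/h
B: 4.36 × (2.33/11.0)² = 0.1956 mR/h
Total = 0.07869 + 0.1956 = 0.2743 mR/h.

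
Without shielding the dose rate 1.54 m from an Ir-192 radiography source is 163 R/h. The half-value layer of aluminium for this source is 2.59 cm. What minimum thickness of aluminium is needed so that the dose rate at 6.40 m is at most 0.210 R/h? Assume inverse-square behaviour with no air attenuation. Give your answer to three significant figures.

14.2 cm

At 6.40 m, distance alone gives (1.54/6.40)² = 0.05790, so 163 × 0.05790 = 9.438 R/h.
Further attenuation needed: 9.438/0.210 = 44.94.
n = log₂(44.94) = 5.490 half-value layers.
Thickness = 5.490 × 2.59 cm = 14.22 cm.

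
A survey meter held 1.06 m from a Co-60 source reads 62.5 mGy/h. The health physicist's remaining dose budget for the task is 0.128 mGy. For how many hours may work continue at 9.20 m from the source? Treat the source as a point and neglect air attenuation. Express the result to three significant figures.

Applying the 1/r² law, rate at 9.20 m:
62.5 × (1.06/9.20)² = 62.5 × 0.01328 = 0.8300 mGy/h.
Stay time = 0.128 mGy ÷ 0.8300 mGy/h = 0.1542 h.

0.154 h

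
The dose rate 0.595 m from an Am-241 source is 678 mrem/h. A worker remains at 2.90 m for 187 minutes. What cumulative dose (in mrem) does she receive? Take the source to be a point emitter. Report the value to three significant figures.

Using I₁d₁² = I₂d₂², rate at 2.90 m:
(0.595/2.90)² = 0.04210, so 678 × 0.04210 = 28.54 mrem/h.
Dose = rate × time = 28.54 mrem/h × 3.117 h = 88.96 mrem.

89.0 mrem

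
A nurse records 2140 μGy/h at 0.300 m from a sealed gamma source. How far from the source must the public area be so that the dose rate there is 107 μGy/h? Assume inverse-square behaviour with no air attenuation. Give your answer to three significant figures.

Since intensity falls as 1/r², d₂ = d₁·√(I₁/I₂).
I₁/I₂ = 2140/107 = 20.00, so d₂ = 0.300 × √20.00 = 1.342 m.

1.34 m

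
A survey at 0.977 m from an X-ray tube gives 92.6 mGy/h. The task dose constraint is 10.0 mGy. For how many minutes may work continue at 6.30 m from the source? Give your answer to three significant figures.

269 min

By the inverse-square law, rate at 6.30 m:
(0.977/6.30)² = 0.02405, so 92.6 × 0.02405 = 2.227 mGy/h.
Stay time = 10.0 mGy ÷ 2.227 mGy/h = 4.490 h = 269.4 min.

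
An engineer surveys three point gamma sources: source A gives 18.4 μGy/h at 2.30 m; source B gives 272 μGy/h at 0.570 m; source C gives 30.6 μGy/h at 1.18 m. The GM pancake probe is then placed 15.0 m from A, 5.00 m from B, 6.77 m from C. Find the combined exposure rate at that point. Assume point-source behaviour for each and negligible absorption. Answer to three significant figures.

4.90 μGy/h

By superposition, sum each source's inverse-square contribution:
A: 18.4 × (2.30/15.0)² = 0.4326 μGy/h
B: 272 × (0.570/5.00)² = 3.535 μGy/h
C: 30.6 × (1.18/6.77)² = 0.9296 μGy/h
Total = 0.4326 + 3.535 + 0.9296 = 4.897 μGy/h.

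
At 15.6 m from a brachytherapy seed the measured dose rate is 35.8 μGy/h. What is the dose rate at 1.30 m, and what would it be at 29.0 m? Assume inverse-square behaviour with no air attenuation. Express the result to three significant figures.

Applying the 1/r² law,
At 1.30 m: (15.6/1.30)² = 144.0, so 35.8 × 144.0 = 5155 μGy/h
At 29.0 m: (1.30/29.0)² = 0.002010, so 5155 × 0.002010 = 10.36 μGy/h.

5160 μGy/h; 10.4 μGy/h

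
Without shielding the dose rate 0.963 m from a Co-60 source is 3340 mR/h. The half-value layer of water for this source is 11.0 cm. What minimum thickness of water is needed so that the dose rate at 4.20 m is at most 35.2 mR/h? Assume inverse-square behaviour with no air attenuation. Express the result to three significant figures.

At 4.20 m, distance alone gives (0.963/4.20)² = 0.05257, so 3340 × 0.05257 = 175.6 mR/h.
Further attenuation needed: 175.6/35.2 = 4.989.
n = log₂(4.989) = 2.319 half-value layers.
Thickness = 2.319 × 11.0 cm = 25.51 cm.

25.5 cm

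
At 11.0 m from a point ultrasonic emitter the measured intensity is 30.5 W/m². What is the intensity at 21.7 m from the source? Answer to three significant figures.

7.84 W/m²

Since intensity falls as 1/r², scaling from 11.0 m to 21.7 m:
(11.0/21.7)² = 0.2570, so 30.5 × 0.2570 = 7.838 W/m².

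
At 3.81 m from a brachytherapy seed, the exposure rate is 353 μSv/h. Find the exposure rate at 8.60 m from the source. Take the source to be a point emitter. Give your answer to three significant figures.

69.3 μSv/h

Using I₁d₁² = I₂d₂², the rate at 8.60 m is
353 × (3.81/8.60)² = 353 × 0.1963 = 69.29 μSv/h.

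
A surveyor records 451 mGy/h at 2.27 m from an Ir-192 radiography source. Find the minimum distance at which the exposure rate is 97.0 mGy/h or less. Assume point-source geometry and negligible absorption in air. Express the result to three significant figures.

Applying the 1/r² law, d₂ = d₁·√(I₁/I₂).
I₁/I₂ = 451/97.0 = 4.649, so d₂ = 2.27 × √4.649 = 4.894 m.

4.89 m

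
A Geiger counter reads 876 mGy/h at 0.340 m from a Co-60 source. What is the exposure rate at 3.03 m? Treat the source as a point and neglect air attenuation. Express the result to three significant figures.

11.0 mGy/h

Since intensity falls as 1/r², the rate at 3.03 m is
876 × (0.340/3.03)² = 876 × 0.01259 = 11.03 mGy/h.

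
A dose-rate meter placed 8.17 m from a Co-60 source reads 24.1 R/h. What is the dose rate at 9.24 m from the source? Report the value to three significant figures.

18.8 R/h

Applying the 1/r² law, scaling from 8.17 m to 9.24 m:
(8.17/9.24)² = 0.7818, so 24.1 × 0.7818 = 18.84 R/h.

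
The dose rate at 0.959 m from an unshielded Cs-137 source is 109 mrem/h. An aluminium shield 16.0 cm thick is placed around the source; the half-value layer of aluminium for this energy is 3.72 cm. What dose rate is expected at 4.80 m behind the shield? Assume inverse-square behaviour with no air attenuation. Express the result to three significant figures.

Distance alone: (0.959/4.80)² = 0.03992, so 109 × 0.03992 = 4.351 mrem/h.
Shield: 16.0/3.72 = 4.301 half-value layers → attenuation 2^(−4.301) = 0.05073.
Combined: 4.351 × 0.05073 = 0.2207 mrem/h.

0.221 mrem/h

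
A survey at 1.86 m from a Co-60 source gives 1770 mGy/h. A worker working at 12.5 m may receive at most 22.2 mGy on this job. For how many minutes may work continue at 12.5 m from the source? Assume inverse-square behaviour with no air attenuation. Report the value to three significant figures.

34.0 min

Using I₁d₁² = I₂d₂², rate at 12.5 m:
(1.86/12.5)² = 0.02214, so 1770 × 0.02214 = 39.19 mGy/h.
Stay time = 22.2 mGy ÷ 39.19 mGy/h = 0.5665 h = 33.99 min.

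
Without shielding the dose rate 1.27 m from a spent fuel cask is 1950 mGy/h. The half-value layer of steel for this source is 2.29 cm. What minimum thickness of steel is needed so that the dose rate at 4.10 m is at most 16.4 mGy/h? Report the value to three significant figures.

8.04 cm

At 4.10 m, distance alone gives 1950 × (1.27/4.10)² = 1950 × 0.09595 = 187.1 mGy/h.
Further attenuation needed: 187.1/16.4 = 11.41.
n = log₂(11.41) = 3.512 half-value layers.
Thickness = 3.512 × 2.29 cm = 8.042 cm.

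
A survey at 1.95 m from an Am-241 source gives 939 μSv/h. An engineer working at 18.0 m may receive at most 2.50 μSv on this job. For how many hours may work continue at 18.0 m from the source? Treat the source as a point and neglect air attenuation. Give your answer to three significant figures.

Intensity scales as (d₁/d₂)², so rate at 18.0 m:
(1.95/18.0)² = 0.01174, so 939 × 0.01174 = 11.02 μSv/h.
Stay time = 2.50 μSv ÷ 11.02 μSv/h = 0.2269 h.

0.227 h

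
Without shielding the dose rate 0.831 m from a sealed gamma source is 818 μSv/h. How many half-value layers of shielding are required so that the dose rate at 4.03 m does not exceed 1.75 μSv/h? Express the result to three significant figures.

4.31 half-value layers

At 4.03 m, distance alone gives (0.831/4.03)² = 0.04252, so 818 × 0.04252 = 34.78 μSv/h.
Further attenuation needed: 34.78/1.75 = 19.87.
n = log₂(19.87) = 4.313 half-value layers.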